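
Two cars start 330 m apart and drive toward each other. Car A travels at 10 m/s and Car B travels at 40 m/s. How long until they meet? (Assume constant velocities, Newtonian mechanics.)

Combined speed: v_combined = 10 + 40 = 50 m/s
Time to meet: t = d/v_combined = 330/50 = 6.6 s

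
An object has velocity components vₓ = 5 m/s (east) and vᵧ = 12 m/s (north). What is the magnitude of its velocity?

|v| = √(vₓ² + vᵧ²) = √(5² + 12²) = √(169) = 13.0 m/s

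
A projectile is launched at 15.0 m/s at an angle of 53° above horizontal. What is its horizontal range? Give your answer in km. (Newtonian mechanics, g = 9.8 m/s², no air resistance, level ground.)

R = v₀² × sin(2θ) / g = 15.0² × sin(2 × 53°) / 9.8 = 225.0 × 0.961262 / 9.8 = 22.0698 m
R = 22.0698 m / 1000.0 = 0.02207 km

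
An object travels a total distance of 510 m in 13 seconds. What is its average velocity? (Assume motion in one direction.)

v_avg = Δd / Δt = 510 / 13 = 39.23 m/s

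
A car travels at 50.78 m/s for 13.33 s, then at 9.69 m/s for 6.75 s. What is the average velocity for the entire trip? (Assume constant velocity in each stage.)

d₁ = v₁t₁ = 50.78 × 13.33 = 676.8974 m
d₂ = v₂t₂ = 9.69 × 6.75 = 65.4075 m
d_total = 742.3049 m, t_total = 20.08 s
v_avg = d_total/t_total = 742.3049/20.08 = 36.97 m/s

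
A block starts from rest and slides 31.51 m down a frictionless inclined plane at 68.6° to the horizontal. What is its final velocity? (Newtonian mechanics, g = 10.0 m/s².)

a = g sin(θ) = 10.0 × sin(68.6°) = 9.3106 m/s²
v = √(2ad) = √(2 × 9.3106 × 31.51) = 24.22 m/s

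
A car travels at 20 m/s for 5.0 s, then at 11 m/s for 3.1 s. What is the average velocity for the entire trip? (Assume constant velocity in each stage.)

d₁ = v₁t₁ = 20 × 5.0 = 100.0 m
d₂ = v₂t₂ = 11 × 3.1 = 34.1 m
d_total = 134.1 m, t_total = 8.1 s
v_avg = d_total/t_total = 134.1/8.1 = 16.56 m/s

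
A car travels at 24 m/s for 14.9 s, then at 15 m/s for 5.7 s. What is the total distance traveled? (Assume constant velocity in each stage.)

d₁ = v₁t₁ = 24 × 14.9 = 357.6 m
d₂ = v₂t₂ = 15 × 5.7 = 85.5 m
d_total = 357.6 + 85.5 = 443.1 m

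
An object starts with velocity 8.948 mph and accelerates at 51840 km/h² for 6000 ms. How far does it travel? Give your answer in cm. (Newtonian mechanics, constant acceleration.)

v₀ = 8.948 mph × 0.44704 = 4.00011 m/s
a = 51840 km/h² × 7.716049382716049e-05 = 4.0 m/s²
t = 6000 ms × 0.001 = 6.0 s
d = v₀ × t + ½ × a × t² = 4.00011 × 6.0 + 0.5 × 4.0 × 6.0² = 96.0007 m
d = 96.0007 m / 0.01 = 9600 cm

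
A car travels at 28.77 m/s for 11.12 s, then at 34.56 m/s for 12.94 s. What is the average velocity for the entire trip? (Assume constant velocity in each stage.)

d₁ = v₁t₁ = 28.77 × 11.12 = 319.9224 m
d₂ = v₂t₂ = 34.56 × 12.94 = 447.2064 m
d_total = 767.1288 m, t_total = 24.06 s
v_avg = d_total/t_total = 767.1288/24.06 = 31.88 m/s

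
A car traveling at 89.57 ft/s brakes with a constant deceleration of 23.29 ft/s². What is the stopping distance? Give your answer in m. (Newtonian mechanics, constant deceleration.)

v₀ = 89.57 ft/s × 0.3048 = 27.3009 m/s
a = 23.29 ft/s² × 0.3048 = 7.09879 m/s²
d = v₀² / (2a) = 27.3009² / (2 × 7.09879) = 745.339 / 14.1976 = 52.5 m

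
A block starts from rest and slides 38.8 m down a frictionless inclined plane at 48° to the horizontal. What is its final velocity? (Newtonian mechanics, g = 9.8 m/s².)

a = g sin(θ) = 9.8 × sin(48°) = 7.2828 m/s²
v = √(2ad) = √(2 × 7.2828 × 38.8) = 23.77 m/s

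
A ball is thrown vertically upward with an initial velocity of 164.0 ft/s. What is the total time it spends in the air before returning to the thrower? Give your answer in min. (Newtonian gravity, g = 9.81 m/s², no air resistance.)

v₀ = 164.0 ft/s × 0.3048 = 49.9872 m/s
t_total = 2 × v₀ / g = 2 × 49.9872 / 9.81 = 10.1911 s
t_total = 10.1911 s / 60.0 = 0.1699 min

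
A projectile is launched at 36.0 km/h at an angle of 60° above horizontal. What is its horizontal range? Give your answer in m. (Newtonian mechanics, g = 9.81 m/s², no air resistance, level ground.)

v₀ = 36.0 km/h × 0.2777777777777778 = 10.0 m/s
R = v₀² × sin(2θ) / g = 10.0² × sin(2 × 60°) / 9.81 = 100.0 × 0.866025 / 9.81 = 8.828 m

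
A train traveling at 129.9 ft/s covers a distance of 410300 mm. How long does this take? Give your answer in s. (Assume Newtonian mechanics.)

d = 410300 mm × 0.001 = 410.3 m
v = 129.9 ft/s × 0.3048 = 39.5935 m/s
t = d / v = 410.3 / 39.5935 = 10.36 s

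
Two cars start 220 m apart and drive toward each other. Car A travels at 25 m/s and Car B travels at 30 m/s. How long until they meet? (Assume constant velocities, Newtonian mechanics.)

Combined speed: v_combined = 25 + 30 = 55 m/s
Time to meet: t = d/v_combined = 220/55 = 4.0 s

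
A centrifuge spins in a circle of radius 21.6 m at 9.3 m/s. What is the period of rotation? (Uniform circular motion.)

T = 2πr/v = 2π×21.6/9.3 = 14.59 s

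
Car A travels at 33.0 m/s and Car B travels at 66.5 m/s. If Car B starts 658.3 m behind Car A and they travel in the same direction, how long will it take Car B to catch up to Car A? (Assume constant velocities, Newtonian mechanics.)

Relative speed: v_rel = 66.5 - 33.0 = 33.5 m/s
Time to catch: t = d₀/v_rel = 658.3/33.5 = 19.65 s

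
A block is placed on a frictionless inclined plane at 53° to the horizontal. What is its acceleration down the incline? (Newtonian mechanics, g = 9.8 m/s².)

a = g sin(θ) = 9.8 × sin(53°) = 9.8 × 0.7986 = 7.83 m/s²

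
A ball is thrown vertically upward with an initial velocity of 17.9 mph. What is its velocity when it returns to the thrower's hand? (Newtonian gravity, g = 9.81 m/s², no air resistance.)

By conservation of energy (no air resistance), the ball returns to the throw height with the same speed as launch, but directed downward.
|v_ground| = v₀ = 17.9 mph
v_ground = 17.9 mph (downward)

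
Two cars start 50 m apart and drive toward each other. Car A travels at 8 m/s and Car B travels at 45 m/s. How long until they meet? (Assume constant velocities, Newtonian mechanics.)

Combined speed: v_combined = 8 + 45 = 53 m/s
Time to meet: t = d/v_combined = 50/53 = 0.94 s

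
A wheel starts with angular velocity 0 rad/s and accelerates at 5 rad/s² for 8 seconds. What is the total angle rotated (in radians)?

θ = ω₀t + ½αt² = 0×8 + ½×5×8² = 160.0 rad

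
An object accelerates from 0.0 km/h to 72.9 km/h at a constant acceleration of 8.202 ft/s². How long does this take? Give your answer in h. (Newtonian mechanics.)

v₀ = 0.0 km/h × 0.2777777777777778 = 0.0 m/s
v = 72.9 km/h × 0.2777777777777778 = 20.25 m/s
a = 8.202 ft/s² × 0.3048 = 2.49997 m/s²
t = (v - v₀) / a = (20.25 - 0.0) / 2.49997 = 8.1001 s
t = 8.1001 s / 3600.0 = 0.00225 h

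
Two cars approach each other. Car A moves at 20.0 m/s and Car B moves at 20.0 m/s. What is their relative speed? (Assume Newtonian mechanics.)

v_rel = v_A + v_B = 20.0 + 20.0 = 40.0 m/s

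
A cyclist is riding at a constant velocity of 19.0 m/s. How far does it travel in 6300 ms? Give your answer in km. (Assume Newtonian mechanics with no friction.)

t = 6300 ms × 0.001 = 6.3 s
d = v × t = 19.0 × 6.3 = 119.7 m
d = 119.7 m / 1000.0 = 0.1197 km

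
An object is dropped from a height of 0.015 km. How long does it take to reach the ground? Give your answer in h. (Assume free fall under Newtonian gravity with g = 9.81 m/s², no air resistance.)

h = 0.015 km × 1000.0 = 15.0 m
t = √(2h/g) = √(2 × 15.0 / 9.81) = 1.74874 s
t = 1.74874 s / 3600.0 = 0.0004858 h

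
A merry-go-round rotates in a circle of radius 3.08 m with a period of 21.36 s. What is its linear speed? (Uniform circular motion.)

v = 2πr/T = 2π×3.08/21.36 = 0.91 m/s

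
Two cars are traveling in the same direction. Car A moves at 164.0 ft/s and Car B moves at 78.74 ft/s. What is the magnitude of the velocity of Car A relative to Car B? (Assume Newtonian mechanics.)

v_rel = |v_A - v_B| = |164.0 - 78.74| = 85.26 ft/s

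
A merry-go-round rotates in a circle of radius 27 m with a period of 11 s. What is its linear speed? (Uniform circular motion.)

v = 2πr/T = 2π×27/11 = 15.42 m/s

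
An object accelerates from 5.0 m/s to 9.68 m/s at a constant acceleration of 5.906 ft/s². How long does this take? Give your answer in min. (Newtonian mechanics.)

a = 5.906 ft/s² × 0.3048 = 1.80015 m/s²
t = (v - v₀) / a = (9.68 - 5.0) / 1.80015 = 2.59978 s
t = 2.59978 s / 60.0 = 0.04333 min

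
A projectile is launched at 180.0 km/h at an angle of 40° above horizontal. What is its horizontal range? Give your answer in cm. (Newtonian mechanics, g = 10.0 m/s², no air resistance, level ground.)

v₀ = 180.0 km/h × 0.2777777777777778 = 50.0 m/s
R = v₀² × sin(2θ) / g = 50.0² × sin(2 × 40°) / 10.0 = 2500.0 × 0.984808 / 10.0 = 246.202 m
R = 246.202 m / 0.01 = 24620 cm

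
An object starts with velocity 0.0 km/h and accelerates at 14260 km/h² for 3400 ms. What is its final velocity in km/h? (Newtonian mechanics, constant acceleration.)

v₀ = 0.0 km/h × 0.2777777777777778 = 0.0 m/s
a = 14260 km/h² × 7.716049382716049e-05 = 1.10031 m/s²
t = 3400 ms × 0.001 = 3.4 s
v = v₀ + a × t = 0.0 + 1.10031 × 3.4 = 3.74105 m/s
v = 3.74105 m/s / 0.2777777777777778 = 13.47 km/h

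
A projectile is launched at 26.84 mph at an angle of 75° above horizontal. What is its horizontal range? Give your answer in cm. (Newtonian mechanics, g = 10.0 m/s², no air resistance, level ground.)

v₀ = 26.84 mph × 0.44704 = 11.9986 m/s
R = v₀² × sin(2θ) / g = 11.9986² × sin(2 × 75°) / 10.0 = 143.966 × 0.5 / 10.0 = 7.1983 m
R = 7.1983 m / 0.01 = 719.8 cm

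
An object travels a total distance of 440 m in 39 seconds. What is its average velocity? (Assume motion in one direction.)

v_avg = Δd / Δt = 440 / 39 = 11.28 m/s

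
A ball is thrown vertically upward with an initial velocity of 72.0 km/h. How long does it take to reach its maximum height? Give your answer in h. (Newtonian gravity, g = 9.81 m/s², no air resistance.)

v₀ = 72.0 km/h × 0.2777777777777778 = 20.0 m/s
t_up = v₀ / g = 20.0 / 9.81 = 2.03874 s
t_up = 2.03874 s / 3600.0 = 0.0005663 h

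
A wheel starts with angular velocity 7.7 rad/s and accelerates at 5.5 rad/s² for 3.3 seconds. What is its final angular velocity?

ω = ω₀ + αt = 7.7 + 5.5 × 3.3 = 25.85 rad/s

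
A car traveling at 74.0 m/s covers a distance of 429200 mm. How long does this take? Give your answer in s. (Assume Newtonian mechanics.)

d = 429200 mm × 0.001 = 429.2 m
t = d / v = 429.2 / 74.0 = 5.8 s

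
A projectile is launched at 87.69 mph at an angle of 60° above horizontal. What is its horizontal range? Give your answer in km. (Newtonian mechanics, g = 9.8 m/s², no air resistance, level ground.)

v₀ = 87.69 mph × 0.44704 = 39.2009 m/s
R = v₀² × sin(2θ) / g = 39.2009² × sin(2 × 60°) / 9.8 = 1536.71 × 0.866025 / 9.8 = 135.799 m
R = 135.799 m / 1000.0 = 0.1358 km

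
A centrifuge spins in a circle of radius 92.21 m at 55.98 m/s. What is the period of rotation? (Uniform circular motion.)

T = 2πr/v = 2π×92.21/55.98 = 10.35 s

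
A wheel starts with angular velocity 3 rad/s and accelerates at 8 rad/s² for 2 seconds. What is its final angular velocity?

ω = ω₀ + αt = 3 + 8 × 2 = 19 rad/s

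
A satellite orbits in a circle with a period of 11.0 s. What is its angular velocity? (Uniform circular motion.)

ω = 2π/T = 2π/11.0 = 0.5712 rad/s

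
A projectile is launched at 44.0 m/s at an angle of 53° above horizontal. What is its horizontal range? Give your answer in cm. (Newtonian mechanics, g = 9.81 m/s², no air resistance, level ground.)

R = v₀² × sin(2θ) / g = 44.0² × sin(2 × 53°) / 9.81 = 1936.0 × 0.961262 / 9.81 = 189.705 m
R = 189.705 m / 0.01 = 18970 cm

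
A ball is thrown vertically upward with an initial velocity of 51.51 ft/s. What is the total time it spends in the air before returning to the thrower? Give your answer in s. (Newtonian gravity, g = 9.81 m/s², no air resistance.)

v₀ = 51.51 ft/s × 0.3048 = 15.7002 m/s
t_total = 2 × v₀ / g = 2 × 15.7002 / 9.81 = 3.201 s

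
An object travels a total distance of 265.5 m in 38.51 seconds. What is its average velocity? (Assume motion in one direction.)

v_avg = Δd / Δt = 265.5 / 38.51 = 6.89 m/s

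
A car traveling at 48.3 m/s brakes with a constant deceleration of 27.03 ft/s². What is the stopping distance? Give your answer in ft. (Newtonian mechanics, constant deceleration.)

a = 27.03 ft/s² × 0.3048 = 8.23874 m/s²
d = v₀² / (2a) = 48.3² / (2 × 8.23874) = 2332.89 / 16.4775 = 141.58 m
d = 141.58 m / 0.3048 = 464.5 ft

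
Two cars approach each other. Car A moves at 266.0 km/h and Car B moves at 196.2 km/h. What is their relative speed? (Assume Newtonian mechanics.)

v_rel = v_A + v_B = 266.0 + 196.2 = 462.2 km/h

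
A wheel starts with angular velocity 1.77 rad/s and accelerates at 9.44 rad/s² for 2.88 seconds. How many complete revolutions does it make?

θ = ω₀t + ½αt² = 1.77×2.88 + ½×9.44×2.88² = 44.247168 rad
Total revolutions = θ/(2π) = 44.247168/(2π) = 7.04
Complete revolutions = ⌊7.04⌋ = 7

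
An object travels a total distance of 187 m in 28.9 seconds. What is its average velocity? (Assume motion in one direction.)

v_avg = Δd / Δt = 187 / 28.9 = 6.47 m/s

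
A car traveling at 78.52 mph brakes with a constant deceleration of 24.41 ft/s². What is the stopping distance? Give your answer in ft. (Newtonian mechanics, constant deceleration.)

v₀ = 78.52 mph × 0.44704 = 35.1016 m/s
a = 24.41 ft/s² × 0.3048 = 7.44017 m/s²
d = v₀² / (2a) = 35.1016² / (2 × 7.44017) = 1232.12 / 14.8803 = 82.8021 m
d = 82.8021 m / 0.3048 = 271.7 ft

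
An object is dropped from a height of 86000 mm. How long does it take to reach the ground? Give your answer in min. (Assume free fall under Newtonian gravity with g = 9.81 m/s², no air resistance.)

h = 86000 mm × 0.001 = 86.0 m
t = √(2h/g) = √(2 × 86.0 / 9.81) = 4.18726 s
t = 4.18726 s / 60.0 = 0.06979 min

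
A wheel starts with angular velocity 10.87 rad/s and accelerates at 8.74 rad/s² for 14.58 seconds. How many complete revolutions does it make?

θ = ω₀t + ½αt² = 10.87×14.58 + ½×8.74×14.58² = 1087.443468 rad
Total revolutions = θ/(2π) = 1087.443468/(2π) = 173.07
Complete revolutions = ⌊173.07⌋ = 173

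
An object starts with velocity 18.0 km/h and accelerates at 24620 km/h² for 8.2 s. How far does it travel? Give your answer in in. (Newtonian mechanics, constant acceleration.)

v₀ = 18.0 km/h × 0.2777777777777778 = 5.0 m/s
a = 24620 km/h² × 7.716049382716049e-05 = 1.89969 m/s²
d = v₀ × t + ½ × a × t² = 5.0 × 8.2 + 0.5 × 1.89969 × 8.2² = 104.868 m
d = 104.868 m / 0.0254 = 4129 in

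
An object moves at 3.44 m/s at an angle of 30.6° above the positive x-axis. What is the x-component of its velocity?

vₓ = v cos(θ) = 3.44 × cos(30.6°) = 2.96 m/s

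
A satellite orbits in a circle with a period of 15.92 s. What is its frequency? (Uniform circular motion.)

f = 1/T = 1/15.92 = 0.0628 Hz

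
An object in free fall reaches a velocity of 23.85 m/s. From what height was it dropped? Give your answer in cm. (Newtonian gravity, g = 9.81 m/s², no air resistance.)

h = v² / (2g) = 23.85² / (2 × 9.81) = 28.992 m
h = 28.992 m / 0.01 = 2899 cm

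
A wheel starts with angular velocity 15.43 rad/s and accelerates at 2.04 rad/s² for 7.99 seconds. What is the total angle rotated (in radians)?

θ = ω₀t + ½αt² = 15.43×7.99 + ½×2.04×7.99² = 188.4 rad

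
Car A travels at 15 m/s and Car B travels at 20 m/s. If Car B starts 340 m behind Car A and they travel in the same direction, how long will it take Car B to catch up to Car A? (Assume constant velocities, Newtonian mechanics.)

Relative speed: v_rel = 20 - 15 = 5 m/s
Time to catch: t = d₀/v_rel = 340/5 = 68.0 s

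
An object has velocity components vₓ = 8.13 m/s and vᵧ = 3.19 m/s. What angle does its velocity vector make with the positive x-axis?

θ = arctan(vᵧ/vₓ) = arctan(3.19/8.13) = 21.42°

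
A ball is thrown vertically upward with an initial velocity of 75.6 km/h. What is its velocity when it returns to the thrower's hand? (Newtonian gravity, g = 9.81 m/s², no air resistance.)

By conservation of energy (no air resistance), the ball returns to the throw height with the same speed as launch, but directed downward.
|v_ground| = v₀ = 75.6 km/h
v_ground = 75.6 km/h (downward)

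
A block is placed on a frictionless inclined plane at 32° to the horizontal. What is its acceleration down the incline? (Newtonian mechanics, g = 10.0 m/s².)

a = g sin(θ) = 10.0 × sin(32°) = 10.0 × 0.5299 = 5.3 m/s²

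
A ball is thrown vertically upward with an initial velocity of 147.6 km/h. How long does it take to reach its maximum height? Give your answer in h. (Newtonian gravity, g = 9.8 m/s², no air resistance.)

v₀ = 147.6 km/h × 0.2777777777777778 = 41.0 m/s
t_up = v₀ / g = 41.0 / 9.8 = 4.18367 s
t_up = 4.18367 s / 3600.0 = 0.001162 h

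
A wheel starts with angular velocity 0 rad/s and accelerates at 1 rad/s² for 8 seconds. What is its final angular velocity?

ω = ω₀ + αt = 0 + 1 × 8 = 8 rad/s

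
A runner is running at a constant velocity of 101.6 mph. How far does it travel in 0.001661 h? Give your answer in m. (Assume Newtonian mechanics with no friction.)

v = 101.6 mph × 0.44704 = 45.4193 m/s
t = 0.001661 h × 3600.0 = 5.9796 s
d = v × t = 45.4193 × 5.9796 = 271.6 m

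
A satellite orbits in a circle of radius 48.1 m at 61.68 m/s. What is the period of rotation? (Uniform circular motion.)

T = 2πr/v = 2π×48.1/61.68 = 4.9 s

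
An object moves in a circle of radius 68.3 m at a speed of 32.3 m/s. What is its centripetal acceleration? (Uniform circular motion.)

a_c = v²/r = 32.3²/68.3 = 1043.29/68.3 = 15.28 m/s²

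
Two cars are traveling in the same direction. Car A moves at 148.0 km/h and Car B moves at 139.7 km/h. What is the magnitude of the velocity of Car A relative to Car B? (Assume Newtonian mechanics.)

v_rel = |v_A - v_B| = |148.0 - 139.7| = 8.3 km/h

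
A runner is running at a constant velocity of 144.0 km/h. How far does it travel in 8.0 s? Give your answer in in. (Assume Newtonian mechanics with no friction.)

v = 144.0 km/h × 0.2777777777777778 = 40.0 m/s
d = v × t = 40.0 × 8.0 = 320.0 m
d = 320.0 m / 0.0254 = 12600 in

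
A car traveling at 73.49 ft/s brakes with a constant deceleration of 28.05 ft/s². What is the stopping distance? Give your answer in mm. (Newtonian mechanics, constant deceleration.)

v₀ = 73.49 ft/s × 0.3048 = 22.3998 m/s
a = 28.05 ft/s² × 0.3048 = 8.54964 m/s²
d = v₀² / (2a) = 22.3998² / (2 × 8.54964) = 501.751 / 17.0993 = 29.3434 m
d = 29.3434 m / 0.001 = 29340 mm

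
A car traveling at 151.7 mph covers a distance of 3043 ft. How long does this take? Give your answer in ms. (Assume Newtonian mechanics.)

d = 3043 ft × 0.3048 = 927.506 m
v = 151.7 mph × 0.44704 = 67.816 m/s
t = d / v = 927.506 / 67.816 = 13.6768 s
t = 13.6768 s / 0.001 = 13680 ms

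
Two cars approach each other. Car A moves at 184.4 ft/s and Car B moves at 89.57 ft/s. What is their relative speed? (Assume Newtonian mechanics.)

v_rel = v_A + v_B = 184.4 + 89.57 = 273.97 ft/s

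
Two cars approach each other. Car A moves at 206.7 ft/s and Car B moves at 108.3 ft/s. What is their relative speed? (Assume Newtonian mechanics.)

v_rel = v_A + v_B = 206.7 + 108.3 = 315.0 ft/s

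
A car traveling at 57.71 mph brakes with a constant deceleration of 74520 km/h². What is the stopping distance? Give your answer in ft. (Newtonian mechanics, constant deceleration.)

v₀ = 57.71 mph × 0.44704 = 25.7987 m/s
a = 74520 km/h² × 7.716049382716049e-05 = 5.75 m/s²
d = v₀² / (2a) = 25.7987² / (2 × 5.75) = 665.573 / 11.5 = 57.8759 m
d = 57.8759 m / 0.3048 = 189.9 ft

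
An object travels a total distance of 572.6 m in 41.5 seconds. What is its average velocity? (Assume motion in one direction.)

v_avg = Δd / Δt = 572.6 / 41.5 = 13.8 m/s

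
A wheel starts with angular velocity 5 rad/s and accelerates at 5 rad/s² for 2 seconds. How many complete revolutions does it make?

θ = ω₀t + ½αt² = 5×2 + ½×5×2² = 20.0 rad
Total revolutions = θ/(2π) = 20.0/(2π) = 3.18
Complete revolutions = ⌊3.18⌋ = 3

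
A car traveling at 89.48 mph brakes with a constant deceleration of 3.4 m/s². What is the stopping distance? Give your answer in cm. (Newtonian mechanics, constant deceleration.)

v₀ = 89.48 mph × 0.44704 = 40.0011 m/s
d = v₀² / (2a) = 40.0011² / (2 × 3.4) = 1600.09 / 6.8 = 235.307 m
d = 235.307 m / 0.01 = 23530 cm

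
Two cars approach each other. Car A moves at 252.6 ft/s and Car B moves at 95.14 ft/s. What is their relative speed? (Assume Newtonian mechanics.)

v_rel = v_A + v_B = 252.6 + 95.14 = 347.74 ft/s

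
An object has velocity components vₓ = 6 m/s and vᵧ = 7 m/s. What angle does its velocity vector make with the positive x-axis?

θ = arctan(vᵧ/vₓ) = arctan(7/6) = 49.4°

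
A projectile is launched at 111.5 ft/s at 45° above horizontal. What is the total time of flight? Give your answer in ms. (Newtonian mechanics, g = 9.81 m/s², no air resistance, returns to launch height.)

v₀ = 111.5 ft/s × 0.3048 = 33.9852 m/s
T = 2 × v₀ × sin(θ) / g = 2 × 33.9852 × sin(45°) / 9.81 = 2 × 33.9852 × 0.707107 / 9.81 = 4.89932 s
T = 4.89932 s / 0.001 = 4899 ms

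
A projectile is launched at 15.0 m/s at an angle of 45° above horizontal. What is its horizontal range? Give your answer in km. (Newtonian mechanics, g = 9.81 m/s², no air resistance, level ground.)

R = v₀² × sin(2θ) / g = 15.0² × sin(2 × 45°) / 9.81 = 225.0 × 1.0 / 9.81 = 22.9358 m
R = 22.9358 m / 1000.0 = 0.02294 km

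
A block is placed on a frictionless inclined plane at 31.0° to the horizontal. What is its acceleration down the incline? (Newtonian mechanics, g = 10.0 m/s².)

a = g sin(θ) = 10.0 × sin(31.0°) = 10.0 × 0.515 = 5.15 m/s²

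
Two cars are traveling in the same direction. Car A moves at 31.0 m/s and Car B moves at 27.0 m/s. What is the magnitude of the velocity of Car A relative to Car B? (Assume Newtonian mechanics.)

v_rel = |v_A - v_B| = |31.0 - 27.0| = 4.0 m/s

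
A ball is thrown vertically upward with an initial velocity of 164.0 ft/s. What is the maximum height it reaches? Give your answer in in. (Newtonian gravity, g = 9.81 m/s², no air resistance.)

v₀ = 164.0 ft/s × 0.3048 = 49.9872 m/s
h_max = v₀² / (2g) = 49.9872² / (2 × 9.81) = 2498.72 / 19.62 = 127.356 m
h_max = 127.356 m / 0.0254 = 5014 in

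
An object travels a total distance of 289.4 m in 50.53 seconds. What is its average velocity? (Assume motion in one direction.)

v_avg = Δd / Δt = 289.4 / 50.53 = 5.73 m/s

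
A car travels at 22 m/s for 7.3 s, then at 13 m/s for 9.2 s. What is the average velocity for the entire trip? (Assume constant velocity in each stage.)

d₁ = v₁t₁ = 22 × 7.3 = 160.6 m
d₂ = v₂t₂ = 13 × 9.2 = 119.6 m
d_total = 280.2 m, t_total = 16.5 s
v_avg = d_total/t_total = 280.2/16.5 = 16.98 m/s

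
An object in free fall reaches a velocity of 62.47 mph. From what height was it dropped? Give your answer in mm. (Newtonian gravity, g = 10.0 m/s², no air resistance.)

v = 62.47 mph × 0.44704 = 27.9266 m/s
h = v² / (2g) = 27.9266² / (2 × 10.0) = 38.9947 m
h = 38.9947 m / 0.001 = 38990 mm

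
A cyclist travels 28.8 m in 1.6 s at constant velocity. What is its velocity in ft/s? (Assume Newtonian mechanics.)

v = d / t = 28.8 / 1.6 = 18.0 m/s
v = 18.0 m/s / 0.3048 = 59.06 ft/s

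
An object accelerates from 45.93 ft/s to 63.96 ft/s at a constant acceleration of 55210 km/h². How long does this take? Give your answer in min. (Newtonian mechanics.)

v₀ = 45.93 ft/s × 0.3048 = 13.9995 m/s
v = 63.96 ft/s × 0.3048 = 19.495 m/s
a = 55210 km/h² × 7.716049382716049e-05 = 4.26003 m/s²
t = (v - v₀) / a = (19.495 - 13.9995) / 4.26003 = 1.29001 s
t = 1.29001 s / 60.0 = 0.0215 min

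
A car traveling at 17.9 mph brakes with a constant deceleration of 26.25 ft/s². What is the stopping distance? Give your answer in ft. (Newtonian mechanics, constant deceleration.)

v₀ = 17.9 mph × 0.44704 = 8.00202 m/s
a = 26.25 ft/s² × 0.3048 = 8.001 m/s²
d = v₀² / (2a) = 8.00202² / (2 × 8.001) = 64.0323 / 16.002 = 4.00152 m
d = 4.00152 m / 0.3048 = 13.13 ft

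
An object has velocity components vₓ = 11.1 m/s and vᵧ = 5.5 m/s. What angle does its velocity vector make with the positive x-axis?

θ = arctan(vᵧ/vₓ) = arctan(5.5/11.1) = 26.36°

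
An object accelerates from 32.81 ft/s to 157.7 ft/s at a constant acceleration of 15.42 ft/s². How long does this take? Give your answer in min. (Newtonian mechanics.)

v₀ = 32.81 ft/s × 0.3048 = 10.0005 m/s
v = 157.7 ft/s × 0.3048 = 48.067 m/s
a = 15.42 ft/s² × 0.3048 = 4.70002 m/s²
t = (v - v₀) / a = (48.067 - 10.0005) / 4.70002 = 8.09922 s
t = 8.09922 s / 60.0 = 0.135 min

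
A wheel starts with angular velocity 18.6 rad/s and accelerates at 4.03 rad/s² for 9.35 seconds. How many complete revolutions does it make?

θ = ω₀t + ½αt² = 18.6×9.35 + ½×4.03×9.35² = 350.0663375 rad
Total revolutions = θ/(2π) = 350.0663375/(2π) = 55.71
Complete revolutions = ⌊55.71⌋ = 55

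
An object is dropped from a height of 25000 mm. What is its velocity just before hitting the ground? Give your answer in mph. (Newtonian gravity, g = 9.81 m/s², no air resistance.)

h = 25000 mm × 0.001 = 25.0 m
v = √(2gh) = √(2 × 9.81 × 25.0) = 22.1472 m/s
v = 22.1472 m/s / 0.44704 = 49.54 mph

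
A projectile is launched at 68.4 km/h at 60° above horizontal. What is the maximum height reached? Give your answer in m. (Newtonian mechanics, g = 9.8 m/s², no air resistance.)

v₀ = 68.4 km/h × 0.2777777777777778 = 19.0 m/s
H = v₀² × sin²(θ) / (2g) = 19.0² × sin(60°)² / (2 × 9.8) = 361.0 × 0.75 / 19.6 = 13.81 m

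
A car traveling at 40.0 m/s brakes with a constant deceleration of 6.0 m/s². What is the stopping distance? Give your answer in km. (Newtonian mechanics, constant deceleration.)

d = v₀² / (2a) = 40.0² / (2 × 6.0) = 1600.0 / 12.0 = 133.333 m
d = 133.333 m / 1000.0 = 0.1333 km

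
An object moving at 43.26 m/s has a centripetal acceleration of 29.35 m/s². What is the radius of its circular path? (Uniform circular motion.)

r = v²/a_c = 43.26²/29.35 = 63.76 m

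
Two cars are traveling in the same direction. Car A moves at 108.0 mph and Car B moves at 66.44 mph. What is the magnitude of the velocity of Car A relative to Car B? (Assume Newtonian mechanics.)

v_rel = |v_A - v_B| = |108.0 - 66.44| = 41.56 mph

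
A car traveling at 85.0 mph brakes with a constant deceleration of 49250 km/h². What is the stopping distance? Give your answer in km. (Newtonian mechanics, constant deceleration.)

v₀ = 85.0 mph × 0.44704 = 37.9984 m/s
a = 49250 km/h² × 7.716049382716049e-05 = 3.80015 m/s²
d = v₀² / (2a) = 37.9984² / (2 × 3.80015) = 1443.88 / 7.6003 = 189.977 m
d = 189.977 m / 1000.0 = 0.19 km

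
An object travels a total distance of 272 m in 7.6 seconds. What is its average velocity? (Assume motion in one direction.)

v_avg = Δd / Δt = 272 / 7.6 = 35.79 m/s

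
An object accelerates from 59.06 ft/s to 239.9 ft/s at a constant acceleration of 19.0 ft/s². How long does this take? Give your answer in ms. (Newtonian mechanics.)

v₀ = 59.06 ft/s × 0.3048 = 18.0015 m/s
v = 239.9 ft/s × 0.3048 = 73.1215 m/s
a = 19.0 ft/s² × 0.3048 = 5.7912 m/s²
t = (v - v₀) / a = (73.1215 - 18.0015) / 5.7912 = 9.51789 s
t = 9.51789 s / 0.001 = 9518 ms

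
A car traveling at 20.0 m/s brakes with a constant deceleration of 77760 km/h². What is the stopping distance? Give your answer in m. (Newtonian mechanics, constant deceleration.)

a = 77760 km/h² × 7.716049382716049e-05 = 6.0 m/s²
d = v₀² / (2a) = 20.0² / (2 × 6.0) = 400.0 / 12.0 = 33.33 m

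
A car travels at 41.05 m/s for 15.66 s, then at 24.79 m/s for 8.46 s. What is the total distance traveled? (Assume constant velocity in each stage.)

d₁ = v₁t₁ = 41.05 × 15.66 = 642.843 m
d₂ = v₂t₂ = 24.79 × 8.46 = 209.7234 m
d_total = 642.843 + 209.7234 = 852.57 m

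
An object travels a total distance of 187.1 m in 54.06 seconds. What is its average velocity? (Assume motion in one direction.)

v_avg = Δd / Δt = 187.1 / 54.06 = 3.46 m/s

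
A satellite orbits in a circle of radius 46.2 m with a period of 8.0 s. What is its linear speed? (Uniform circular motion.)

v = 2πr/T = 2π×46.2/8.0 = 36.29 m/s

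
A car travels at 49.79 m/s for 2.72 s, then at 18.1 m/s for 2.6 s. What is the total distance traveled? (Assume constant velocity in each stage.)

d₁ = v₁t₁ = 49.79 × 2.72 = 135.4288 m
d₂ = v₂t₂ = 18.1 × 2.6 = 47.06 m
d_total = 135.4288 + 47.06 = 182.49 m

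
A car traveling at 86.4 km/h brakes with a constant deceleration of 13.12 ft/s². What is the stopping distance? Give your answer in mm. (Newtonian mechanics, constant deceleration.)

v₀ = 86.4 km/h × 0.2777777777777778 = 24.0 m/s
a = 13.12 ft/s² × 0.3048 = 3.99898 m/s²
d = v₀² / (2a) = 24.0² / (2 × 3.99898) = 576.0 / 7.99796 = 72.0184 m
d = 72.0184 m / 0.001 = 72020 mm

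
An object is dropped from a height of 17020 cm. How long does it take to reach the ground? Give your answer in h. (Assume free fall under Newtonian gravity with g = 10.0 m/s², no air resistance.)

h = 17020 cm × 0.01 = 170.2 m
t = √(2h/g) = √(2 × 170.2 / 10.0) = 5.83438 s
t = 5.83438 s / 3600.0 = 0.001621 h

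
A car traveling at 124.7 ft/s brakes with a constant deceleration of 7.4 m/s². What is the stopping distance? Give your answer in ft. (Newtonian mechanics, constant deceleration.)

v₀ = 124.7 ft/s × 0.3048 = 38.0086 m/s
d = v₀² / (2a) = 38.0086² / (2 × 7.4) = 1444.65 / 14.8 = 97.6115 m
d = 97.6115 m / 0.3048 = 320.2 ft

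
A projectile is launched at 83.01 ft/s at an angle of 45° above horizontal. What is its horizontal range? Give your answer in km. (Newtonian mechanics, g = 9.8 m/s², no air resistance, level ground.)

v₀ = 83.01 ft/s × 0.3048 = 25.3014 m/s
R = v₀² × sin(2θ) / g = 25.3014² × sin(2 × 45°) / 9.8 = 640.161 × 1.0 / 9.8 = 65.3226 m
R = 65.3226 m / 1000.0 = 0.06532 km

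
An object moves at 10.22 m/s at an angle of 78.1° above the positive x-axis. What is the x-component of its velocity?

vₓ = v cos(θ) = 10.22 × cos(78.1°) = 2.11 m/s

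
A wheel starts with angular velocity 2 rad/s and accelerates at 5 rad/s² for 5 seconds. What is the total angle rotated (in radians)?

θ = ω₀t + ½αt² = 2×5 + ½×5×5² = 72.5 rad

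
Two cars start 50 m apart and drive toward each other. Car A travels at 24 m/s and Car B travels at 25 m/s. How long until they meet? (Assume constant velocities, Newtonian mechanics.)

Combined speed: v_combined = 24 + 25 = 49 m/s
Time to meet: t = d/v_combined = 50/49 = 1.02 s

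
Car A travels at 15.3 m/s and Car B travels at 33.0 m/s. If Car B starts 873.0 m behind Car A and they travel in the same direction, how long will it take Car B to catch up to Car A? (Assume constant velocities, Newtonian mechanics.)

Relative speed: v_rel = 33.0 - 15.3 = 17.7 m/s
Time to catch: t = d₀/v_rel = 873.0/17.7 = 49.32 s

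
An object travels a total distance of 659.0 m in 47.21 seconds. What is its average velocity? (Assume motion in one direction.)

v_avg = Δd / Δt = 659.0 / 47.21 = 13.96 m/s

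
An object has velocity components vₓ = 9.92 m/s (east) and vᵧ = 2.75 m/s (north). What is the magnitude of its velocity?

|v| = √(vₓ² + vᵧ²) = √(9.92² + 2.75²) = √(105.9689) = 10.29 m/s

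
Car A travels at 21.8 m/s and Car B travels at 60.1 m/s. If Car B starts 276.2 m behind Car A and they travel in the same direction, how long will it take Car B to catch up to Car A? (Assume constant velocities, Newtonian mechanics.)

Relative speed: v_rel = 60.1 - 21.8 = 38.3 m/s
Time to catch: t = d₀/v_rel = 276.2/38.3 = 7.21 s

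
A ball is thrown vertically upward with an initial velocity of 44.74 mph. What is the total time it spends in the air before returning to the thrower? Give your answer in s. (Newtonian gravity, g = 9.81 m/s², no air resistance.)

v₀ = 44.74 mph × 0.44704 = 20.0006 m/s
t_total = 2 × v₀ / g = 2 × 20.0006 / 9.81 = 4.078 s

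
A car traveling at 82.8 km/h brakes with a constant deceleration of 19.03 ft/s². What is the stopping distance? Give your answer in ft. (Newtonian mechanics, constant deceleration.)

v₀ = 82.8 km/h × 0.2777777777777778 = 23.0 m/s
a = 19.03 ft/s² × 0.3048 = 5.80034 m/s²
d = v₀² / (2a) = 23.0² / (2 × 5.80034) = 529.0 / 11.6007 = 45.6007 m
d = 45.6007 m / 0.3048 = 149.6 ft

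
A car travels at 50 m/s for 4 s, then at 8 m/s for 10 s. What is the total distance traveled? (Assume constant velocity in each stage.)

d₁ = v₁t₁ = 50 × 4 = 200 m
d₂ = v₂t₂ = 8 × 10 = 80 m
d_total = 200 + 80 = 280 m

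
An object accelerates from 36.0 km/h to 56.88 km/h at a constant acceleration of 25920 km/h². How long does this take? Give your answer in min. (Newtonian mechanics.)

v₀ = 36.0 km/h × 0.2777777777777778 = 10.0 m/s
v = 56.88 km/h × 0.2777777777777778 = 15.8 m/s
a = 25920 km/h² × 7.716049382716049e-05 = 2.0 m/s²
t = (v - v₀) / a = (15.8 - 10.0) / 2.0 = 2.9 s
t = 2.9 s / 60.0 = 0.04833 min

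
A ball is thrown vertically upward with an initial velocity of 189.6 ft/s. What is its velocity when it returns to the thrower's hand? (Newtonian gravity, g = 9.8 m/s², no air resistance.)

By conservation of energy (no air resistance), the ball returns to the throw height with the same speed as launch, but directed downward.
|v_ground| = v₀ = 189.6 ft/s
v_ground = 189.6 ft/s (downward)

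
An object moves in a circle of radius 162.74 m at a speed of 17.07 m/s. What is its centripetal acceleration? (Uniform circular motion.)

a_c = v²/r = 17.07²/162.74 = 291.3849/162.74 = 1.79 m/s²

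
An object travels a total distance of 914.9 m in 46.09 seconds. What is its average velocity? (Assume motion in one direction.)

v_avg = Δd / Δt = 914.9 / 46.09 = 19.85 m/s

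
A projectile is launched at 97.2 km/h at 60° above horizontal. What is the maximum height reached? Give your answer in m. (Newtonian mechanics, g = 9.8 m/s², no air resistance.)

v₀ = 97.2 km/h × 0.2777777777777778 = 27.0 m/s
H = v₀² × sin²(θ) / (2g) = 27.0² × sin(60°)² / (2 × 9.8) = 729.0 × 0.75 / 19.6 = 27.9 m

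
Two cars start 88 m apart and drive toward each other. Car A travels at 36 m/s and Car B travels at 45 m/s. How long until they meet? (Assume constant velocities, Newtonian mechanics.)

Combined speed: v_combined = 36 + 45 = 81 m/s
Time to meet: t = d/v_combined = 88/81 = 1.09 s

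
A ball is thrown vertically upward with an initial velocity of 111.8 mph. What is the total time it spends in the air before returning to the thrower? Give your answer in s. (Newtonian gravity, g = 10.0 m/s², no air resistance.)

v₀ = 111.8 mph × 0.44704 = 49.9791 m/s
t_total = 2 × v₀ / g = 2 × 49.9791 / 10.0 = 9.996 s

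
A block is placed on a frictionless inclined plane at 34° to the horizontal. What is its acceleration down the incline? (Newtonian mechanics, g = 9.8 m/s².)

a = g sin(θ) = 9.8 × sin(34°) = 9.8 × 0.5592 = 5.48 m/s²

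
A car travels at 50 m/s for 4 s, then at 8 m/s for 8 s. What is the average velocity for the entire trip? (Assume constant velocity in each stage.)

d₁ = v₁t₁ = 50 × 4 = 200 m
d₂ = v₂t₂ = 8 × 8 = 64 m
d_total = 264 m, t_total = 12 s
v_avg = d_total/t_total = 264/12 = 22.0 m/s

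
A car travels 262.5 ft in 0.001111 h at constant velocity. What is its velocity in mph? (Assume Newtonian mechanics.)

d = 262.5 ft × 0.3048 = 80.01 m
t = 0.001111 h × 3600.0 = 3.9996 s
v = d / t = 80.01 / 3.9996 = 20.0045 m/s
v = 20.0045 m/s / 0.44704 = 44.75 mph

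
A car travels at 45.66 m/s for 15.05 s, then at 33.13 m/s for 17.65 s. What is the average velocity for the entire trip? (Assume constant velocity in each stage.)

d₁ = v₁t₁ = 45.66 × 15.05 = 687.183 m
d₂ = v₂t₂ = 33.13 × 17.65 = 584.7445 m
d_total = 1271.9275 m, t_total = 32.7 s
v_avg = d_total/t_total = 1271.9275/32.7 = 38.9 m/s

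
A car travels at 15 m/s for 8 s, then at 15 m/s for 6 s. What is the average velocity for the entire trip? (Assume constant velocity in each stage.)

d₁ = v₁t₁ = 15 × 8 = 120 m
d₂ = v₂t₂ = 15 × 6 = 90 m
d_total = 210 m, t_total = 14 s
v_avg = d_total/t_total = 210/14 = 15.0 m/s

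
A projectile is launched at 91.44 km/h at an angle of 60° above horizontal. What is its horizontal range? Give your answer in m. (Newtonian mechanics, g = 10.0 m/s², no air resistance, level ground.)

v₀ = 91.44 km/h × 0.2777777777777778 = 25.4 m/s
R = v₀² × sin(2θ) / g = 25.4² × sin(2 × 60°) / 10.0 = 645.16 × 0.866025 / 10.0 = 55.87 m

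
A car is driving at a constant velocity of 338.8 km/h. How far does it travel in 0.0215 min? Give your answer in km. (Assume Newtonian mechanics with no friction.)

v = 338.8 km/h × 0.2777777777777778 = 94.1111 m/s
t = 0.0215 min × 60.0 = 1.29 s
d = v × t = 94.1111 × 1.29 = 121.403 m
d = 121.403 m / 1000.0 = 0.1214 km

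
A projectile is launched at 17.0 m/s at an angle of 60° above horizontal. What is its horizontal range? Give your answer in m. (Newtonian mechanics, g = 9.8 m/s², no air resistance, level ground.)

R = v₀² × sin(2θ) / g = 17.0² × sin(2 × 60°) / 9.8 = 289.0 × 0.866025 / 9.8 = 25.54 m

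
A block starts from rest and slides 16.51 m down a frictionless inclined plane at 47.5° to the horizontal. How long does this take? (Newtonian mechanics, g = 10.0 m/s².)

a = g sin(θ) = 10.0 × sin(47.5°) = 7.3728 m/s²
t = √(2d/a) = √(2 × 16.51 / 7.3728) = 2.12 s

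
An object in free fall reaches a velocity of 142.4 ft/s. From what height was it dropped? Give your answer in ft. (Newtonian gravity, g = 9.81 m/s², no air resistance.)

v = 142.4 ft/s × 0.3048 = 43.4035 m/s
h = v² / (2g) = 43.4035² / (2 × 9.81) = 96.0175 m
h = 96.0175 m / 0.3048 = 315.0 ft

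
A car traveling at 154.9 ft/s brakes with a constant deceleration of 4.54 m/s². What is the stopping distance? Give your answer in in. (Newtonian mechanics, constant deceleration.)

v₀ = 154.9 ft/s × 0.3048 = 47.2135 m/s
d = v₀² / (2a) = 47.2135² / (2 × 4.54) = 2229.11 / 9.08 = 245.497 m
d = 245.497 m / 0.0254 = 9665 in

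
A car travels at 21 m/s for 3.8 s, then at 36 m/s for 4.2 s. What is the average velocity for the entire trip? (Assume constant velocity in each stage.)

d₁ = v₁t₁ = 21 × 3.8 = 79.8 m
d₂ = v₂t₂ = 36 × 4.2 = 151.2 m
d_total = 231.0 m, t_total = 8.0 s
v_avg = d_total/t_total = 231.0/8.0 = 28.88 m/s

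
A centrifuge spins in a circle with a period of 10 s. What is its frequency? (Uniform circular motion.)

f = 1/T = 1/10 = 0.1 Hz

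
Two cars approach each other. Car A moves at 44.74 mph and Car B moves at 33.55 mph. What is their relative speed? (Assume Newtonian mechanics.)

v_rel = v_A + v_B = 44.74 + 33.55 = 78.29 mph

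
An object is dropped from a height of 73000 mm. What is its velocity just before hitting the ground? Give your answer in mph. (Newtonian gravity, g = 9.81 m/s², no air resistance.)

h = 73000 mm × 0.001 = 73.0 m
v = √(2gh) = √(2 × 9.81 × 73.0) = 37.8452 m/s
v = 37.8452 m/s / 0.44704 = 84.66 mph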